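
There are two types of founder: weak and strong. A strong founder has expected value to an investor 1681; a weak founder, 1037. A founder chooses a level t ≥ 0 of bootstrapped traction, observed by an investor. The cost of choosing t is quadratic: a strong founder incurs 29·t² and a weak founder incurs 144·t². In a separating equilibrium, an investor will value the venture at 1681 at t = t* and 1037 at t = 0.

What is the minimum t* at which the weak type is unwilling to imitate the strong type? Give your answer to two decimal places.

The weak type at t = 0 receives 1037; imitating at t* yields 1681 − 144·t*².
Indifference: 1037 = 1681 − 144·t*², so t*² = (1681 − 1037) / 144 ≈ 4.4722.
t* = √4.4722 ≈ 2.11.

2.11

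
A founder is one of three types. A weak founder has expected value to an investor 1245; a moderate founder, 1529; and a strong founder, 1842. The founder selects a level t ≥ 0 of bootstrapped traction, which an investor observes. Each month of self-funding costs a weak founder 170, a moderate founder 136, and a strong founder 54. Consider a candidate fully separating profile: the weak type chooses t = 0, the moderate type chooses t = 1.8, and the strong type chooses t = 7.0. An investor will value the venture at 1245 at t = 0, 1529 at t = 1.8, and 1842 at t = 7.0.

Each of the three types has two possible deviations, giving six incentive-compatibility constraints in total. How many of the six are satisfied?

6

Weak (own payoff 1245): to t=1.8 gives 1529 − 170×1.8 = 1223 → no gain ✓; to t=7.0 gives 1842 − 170×7.0 = 652 → no gain ✓.
Moderate (own payoff 1529 − 136×1.8 = 1284.2): to t=0 gives 1245 → no gain ✓; to t=7.0 gives 1842 − 136×7.0 = 890 → no gain ✓.
Strong (own payoff 1842 − 54×7.0 = 1464): to t=0 gives 1245 → no gain ✓; to t=1.8 gives 1529 − 54×1.8 = 1431.8 → no gain ✓.
6 of the 6 constraints hold; this profile is a separating equilibrium.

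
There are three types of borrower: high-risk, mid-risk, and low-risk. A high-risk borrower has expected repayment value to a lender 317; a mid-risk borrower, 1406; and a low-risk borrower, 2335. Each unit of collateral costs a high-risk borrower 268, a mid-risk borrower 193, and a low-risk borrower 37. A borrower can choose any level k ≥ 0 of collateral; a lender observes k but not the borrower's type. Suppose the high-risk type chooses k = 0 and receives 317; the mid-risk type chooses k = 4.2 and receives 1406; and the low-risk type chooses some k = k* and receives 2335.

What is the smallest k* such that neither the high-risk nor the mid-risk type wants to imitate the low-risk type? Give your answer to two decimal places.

9.01

Mid-risk type (on-path payoff 1406 − 193×4.2 = 595.4) won't mimic when 595.4 ≥ 2335 − 193·k*, i.e. k* ≥ 9.01.
High-risk type (on-path payoff 317) won't mimic when 317 ≥ 2335 − 268·k*, i.e. k* ≥ 7.53.
Both must hold, so k* = max(7.53, 9.01) = 9.01. The mid-risk type's constraint binds.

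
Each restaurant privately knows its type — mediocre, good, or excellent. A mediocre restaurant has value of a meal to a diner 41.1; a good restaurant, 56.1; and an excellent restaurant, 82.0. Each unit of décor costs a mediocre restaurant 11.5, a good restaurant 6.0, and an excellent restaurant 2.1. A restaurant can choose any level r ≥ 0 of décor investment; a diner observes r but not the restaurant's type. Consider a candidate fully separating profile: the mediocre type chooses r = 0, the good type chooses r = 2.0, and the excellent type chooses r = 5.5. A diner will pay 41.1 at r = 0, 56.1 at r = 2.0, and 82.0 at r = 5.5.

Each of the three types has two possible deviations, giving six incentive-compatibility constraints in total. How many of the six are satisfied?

5

Mediocre (own payoff 41.1): to r=2.0 gives 56.1 − 11.5×2.0 = 33.1 → no gain ✓; to r=5.5 gives 82.0 − 11.5×5.5 = 18.75 → no gain ✓.
Excellent (own payoff 82.0 − 2.1×5.5 = 70.45): to r=0 gives 41.1 → no gain ✓; to r=2.0 gives 56.1 − 2.1×2.0 = 51.9 → no gain ✓.
Good (own payoff 56.1 − 6.0×2.0 = 44.1): to r=0 gives 41.1 → no gain ✓; to r=5.5 gives 82.0 − 6.0×5.5 = 49 → profitable ✗.
5 of the 6 constraints hold; not an equilibrium.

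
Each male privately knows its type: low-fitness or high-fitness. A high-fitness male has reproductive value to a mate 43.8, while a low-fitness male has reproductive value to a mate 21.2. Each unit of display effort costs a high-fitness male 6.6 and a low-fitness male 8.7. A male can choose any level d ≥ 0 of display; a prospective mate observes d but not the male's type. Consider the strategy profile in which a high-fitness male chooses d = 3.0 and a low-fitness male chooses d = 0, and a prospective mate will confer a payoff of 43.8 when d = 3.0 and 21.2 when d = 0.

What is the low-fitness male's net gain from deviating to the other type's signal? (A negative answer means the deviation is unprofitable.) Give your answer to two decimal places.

-3.50

Playing d = 0 the low-fitness male receives 21.2.
Deviating to d = 3.0 brings payment 43.8 at cost 8.7 × 3.0 = 26.1, netting 17.7.
Gain from deviating: 17.7 − 21.2 = -3.50.
The gain is negative, so the low-fitness type's incentive-compatibility constraint is satisfied.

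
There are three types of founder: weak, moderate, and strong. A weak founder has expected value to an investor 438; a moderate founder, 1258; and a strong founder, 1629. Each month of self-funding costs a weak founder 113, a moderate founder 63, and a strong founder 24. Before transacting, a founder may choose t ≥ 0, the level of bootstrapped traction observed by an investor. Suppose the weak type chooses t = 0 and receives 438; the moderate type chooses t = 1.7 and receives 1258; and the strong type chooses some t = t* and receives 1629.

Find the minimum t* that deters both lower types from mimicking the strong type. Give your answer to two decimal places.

10.54

Weak type (on-path payoff 438) won't mimic when 438 ≥ 1629 − 113·t*, i.e. t* ≥ 10.54.
Moderate type (on-path payoff 1258 − 63×1.7 = 1150.9) won't mimic when 1150.9 ≥ 1629 − 63·t*, i.e. t* ≥ 7.59.
Both must hold, so t* = max(10.54, 7.59) = 10.54. The weak type's constraint binds.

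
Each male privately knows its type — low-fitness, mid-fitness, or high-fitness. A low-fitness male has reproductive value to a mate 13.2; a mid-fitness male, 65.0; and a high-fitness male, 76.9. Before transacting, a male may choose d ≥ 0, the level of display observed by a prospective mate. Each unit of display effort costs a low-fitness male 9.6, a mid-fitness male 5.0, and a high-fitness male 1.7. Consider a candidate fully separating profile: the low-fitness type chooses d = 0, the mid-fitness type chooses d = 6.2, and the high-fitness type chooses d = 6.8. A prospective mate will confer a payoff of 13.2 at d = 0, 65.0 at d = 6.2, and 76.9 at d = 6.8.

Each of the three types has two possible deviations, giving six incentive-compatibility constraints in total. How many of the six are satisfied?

High-fitness (own payoff 76.9 − 1.7×6.8 = 65.34): to d=0 gives 13.2 → no gain ✓; to d=6.2 gives 65.0 − 1.7×6.2 = 54.46 → no gain ✓.
Low-fitness (own payoff 13.2): to d=6.2 gives 65.0 − 9.6×6.2 = 5.48 → no gain ✓; to d=6.8 gives 76.9 − 9.6×6.8 = 11.62 → no gain ✓.
Mid-fitness (own payoff 65.0 − 5.0×6.2 = 34): to d=0 gives 13.2 → no gain ✓; to d=6.8 gives 76.9 − 5.0×6.8 = 42.9 → profitable ✗.
5 of the 6 constraints hold; not an equilibrium.

5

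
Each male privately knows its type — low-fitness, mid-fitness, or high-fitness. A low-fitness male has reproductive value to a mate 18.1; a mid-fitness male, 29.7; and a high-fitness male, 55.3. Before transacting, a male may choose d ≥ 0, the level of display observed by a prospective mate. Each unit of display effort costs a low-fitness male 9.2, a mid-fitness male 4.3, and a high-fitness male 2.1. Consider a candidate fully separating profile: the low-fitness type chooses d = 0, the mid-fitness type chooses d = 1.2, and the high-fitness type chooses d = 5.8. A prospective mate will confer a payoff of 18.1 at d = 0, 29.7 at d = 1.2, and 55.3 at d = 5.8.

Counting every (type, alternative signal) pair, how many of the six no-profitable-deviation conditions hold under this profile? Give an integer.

4

Mid-fitness (own payoff 29.7 − 4.3×1.2 = 24.54): to d=0 gives 18.1 → no gain ✓; to d=5.8 gives 55.3 − 4.3×5.8 = 30.36 → profitable ✗.
High-fitness (own payoff 55.3 − 2.1×5.8 = 43.12): to d=0 gives 18.1 → no gain ✓; to d=1.2 gives 29.7 − 2.1×1.2 = 27.18 → no gain ✓.
Low-fitness (own payoff 18.1): to d=1.2 gives 29.7 − 9.2×1.2 = 18.66 → profitable ✗; to d=5.8 gives 55.3 − 9.2×5.8 = 1.94 → no gain ✓.
4 of the 6 constraints hold; not an equilibrium.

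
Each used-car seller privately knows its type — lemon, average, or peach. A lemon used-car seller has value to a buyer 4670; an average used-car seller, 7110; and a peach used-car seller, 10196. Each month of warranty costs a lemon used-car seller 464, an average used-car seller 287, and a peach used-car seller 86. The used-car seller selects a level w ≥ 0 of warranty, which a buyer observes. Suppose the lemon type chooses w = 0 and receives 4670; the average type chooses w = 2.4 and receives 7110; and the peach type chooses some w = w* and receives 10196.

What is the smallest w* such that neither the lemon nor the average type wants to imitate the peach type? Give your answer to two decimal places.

Average type (on-path payoff 7110 − 287×2.4 = 6421.2) won't mimic when 6421.2 ≥ 10196 − 287·w*, i.e. w* ≥ 13.15.
Lemon type (on-path payoff 4670) won't mimic when 4670 ≥ 10196 − 464·w*, i.e. w* ≥ 11.91.
Both must hold, so w* = max(11.91, 13.15) = 13.15. The average type's constraint binds.

13.15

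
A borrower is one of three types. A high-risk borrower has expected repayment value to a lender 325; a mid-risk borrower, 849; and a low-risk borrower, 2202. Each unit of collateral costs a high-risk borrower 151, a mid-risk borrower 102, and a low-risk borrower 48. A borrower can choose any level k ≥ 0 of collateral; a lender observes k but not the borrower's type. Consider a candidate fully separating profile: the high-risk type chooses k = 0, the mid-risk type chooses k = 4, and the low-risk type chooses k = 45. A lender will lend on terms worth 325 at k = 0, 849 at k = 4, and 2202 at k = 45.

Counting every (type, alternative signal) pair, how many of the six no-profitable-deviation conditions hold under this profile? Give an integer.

High-risk (own payoff 325): to k=4 gives 849 − 151×4 = 245 → no gain ✓; to k=45 gives 2202 − 151×45 = -4593 → no gain ✓.
Mid-risk (own payoff 849 − 102×4 = 441): to k=0 gives 325 → no gain ✓; to k=45 gives 2202 − 102×45 = -2388 → no gain ✓.
Low-risk (own payoff 2202 − 48×45 = 42): to k=0 gives 325 → profitable ✗; to k=4 gives 849 − 48×4 = 657 → profitable ✗.
4 of the 6 constraints hold; not an equilibrium.

4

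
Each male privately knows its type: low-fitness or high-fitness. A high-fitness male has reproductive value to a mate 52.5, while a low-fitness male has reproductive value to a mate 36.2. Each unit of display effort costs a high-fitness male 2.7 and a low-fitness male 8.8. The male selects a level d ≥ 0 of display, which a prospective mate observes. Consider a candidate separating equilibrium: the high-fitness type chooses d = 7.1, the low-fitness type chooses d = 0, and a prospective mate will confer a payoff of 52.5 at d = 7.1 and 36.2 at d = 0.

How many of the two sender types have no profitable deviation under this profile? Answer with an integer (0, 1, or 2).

1

Low-fitness type: stay at 0 → 36.2; mimic → 52.5 − 8.8 × 7.1 = -9.98. IC holds (36.2 ≥ -9.98).
High-fitness type: signal → 52.5 − 2.7 × 7.1 = 33.33; deviate to 0 → 36.2. IC fails (33.33 < 36.2).
1 of 2 constraints hold, so this profile is not an equilibrium.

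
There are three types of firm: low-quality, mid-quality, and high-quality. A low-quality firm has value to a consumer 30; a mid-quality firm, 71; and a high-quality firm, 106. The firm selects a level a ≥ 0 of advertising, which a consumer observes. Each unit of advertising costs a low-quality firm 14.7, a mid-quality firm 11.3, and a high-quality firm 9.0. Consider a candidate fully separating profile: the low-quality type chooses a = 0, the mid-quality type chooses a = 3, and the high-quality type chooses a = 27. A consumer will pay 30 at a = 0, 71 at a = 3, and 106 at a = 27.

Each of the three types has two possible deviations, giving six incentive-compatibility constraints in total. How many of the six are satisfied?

4

Mid-quality (own payoff 71 − 11.3×3 = 37.1): to a=0 gives 30 → no gain ✓; to a=27 gives 106 − 11.3×27 = -199.1 → no gain ✓.
Low-quality (own payoff 30): to a=3 gives 71 − 14.7×3 = 26.9 → no gain ✓; to a=27 gives 106 − 14.7×27 = -290.9 → no gain ✓.
High-quality (own payoff 106 − 9.0×27 = -137): to a=0 gives 30 → profitable ✗; to a=3 gives 71 − 9.0×3 = 44 → profitable ✗.
4 of the 6 constraints hold; not an equilibrium.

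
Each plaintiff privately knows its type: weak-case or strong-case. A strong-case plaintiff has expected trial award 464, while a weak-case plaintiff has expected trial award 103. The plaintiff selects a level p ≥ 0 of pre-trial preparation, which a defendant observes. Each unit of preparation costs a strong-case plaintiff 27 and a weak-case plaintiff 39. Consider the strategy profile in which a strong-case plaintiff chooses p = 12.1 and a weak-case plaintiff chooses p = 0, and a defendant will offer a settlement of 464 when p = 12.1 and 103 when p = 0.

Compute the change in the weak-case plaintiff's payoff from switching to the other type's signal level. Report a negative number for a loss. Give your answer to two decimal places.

Playing p = 0 the weak-case plaintiff receives 103.
Deviating to p = 12.1 brings payment 464 at cost 39 × 12.1 = 471.9, netting -7.9.
Gain from deviating: -7.9 − 103 = -110.90.
The gain is negative, so the weak-case type's incentive-compatibility constraint is satisfied.

-110.90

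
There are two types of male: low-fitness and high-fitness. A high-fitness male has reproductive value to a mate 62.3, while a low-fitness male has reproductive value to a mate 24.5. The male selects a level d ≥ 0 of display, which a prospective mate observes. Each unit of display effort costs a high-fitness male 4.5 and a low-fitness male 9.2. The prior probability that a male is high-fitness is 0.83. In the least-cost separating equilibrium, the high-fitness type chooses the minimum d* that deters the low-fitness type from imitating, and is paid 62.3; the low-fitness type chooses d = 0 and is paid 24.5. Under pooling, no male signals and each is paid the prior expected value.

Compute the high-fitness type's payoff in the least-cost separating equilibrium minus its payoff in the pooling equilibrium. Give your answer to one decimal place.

Least-cost separating signal: d* solves 24.5 = 62.3 − 9.2·d*, so d* = (62.3 − 24.5)/9.2 ≈ 4.1087.
High-fitness type's separating payoff: 62.3 − 4.5 × d* = 62.3 − 4.5 × (62.3 − 24.5)/9.2 = 62.3 − 170.1/9.2 ≈ 43.811.
Pooling payoff: 0.83 × 62.3 + 0.17 × 24.5 = 55.874.
Difference: 43.811 − 55.874 = -12.063, i.e. -12.1 to one decimal place.
The high-fitness type would prefer the pooling outcome.

-12.1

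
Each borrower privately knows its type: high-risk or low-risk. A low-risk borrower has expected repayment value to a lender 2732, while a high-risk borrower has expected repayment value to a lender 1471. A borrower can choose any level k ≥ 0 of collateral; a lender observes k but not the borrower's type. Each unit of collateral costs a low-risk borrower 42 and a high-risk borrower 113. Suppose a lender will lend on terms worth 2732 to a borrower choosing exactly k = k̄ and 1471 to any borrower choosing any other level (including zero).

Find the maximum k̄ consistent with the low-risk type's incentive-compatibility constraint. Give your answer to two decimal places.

Choosing k̄ yields the low-risk type 2732 − 42·k̄; choosing zero yields 1471.
The low-risk type is indifferent at 2732 − 42·k̄ = 1471, i.e. k̄ = (2732 − 1471) / 42 ≈ 30.02.
For any k̄ above 30.02 the low-risk type would rather pool at zero, so separation collapses.

30.02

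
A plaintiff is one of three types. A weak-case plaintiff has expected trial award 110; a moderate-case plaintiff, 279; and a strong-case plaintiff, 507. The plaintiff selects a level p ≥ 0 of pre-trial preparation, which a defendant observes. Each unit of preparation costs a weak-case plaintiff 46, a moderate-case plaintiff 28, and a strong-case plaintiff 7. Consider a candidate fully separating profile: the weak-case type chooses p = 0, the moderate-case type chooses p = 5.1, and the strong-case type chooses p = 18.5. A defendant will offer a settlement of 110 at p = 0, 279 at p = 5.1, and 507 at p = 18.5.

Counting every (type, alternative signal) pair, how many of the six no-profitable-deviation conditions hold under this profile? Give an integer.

6

Moderate-case (own payoff 279 − 28×5.1 = 136.2): to p=0 gives 110 → no gain ✓; to p=18.5 gives 507 − 28×18.5 = -11 → no gain ✓.
Weak-case (own payoff 110): to p=5.1 gives 279 − 46×5.1 = 44.4 → no gain ✓; to p=18.5 gives 507 − 46×18.5 = -344 → no gain ✓.
Strong-case (own payoff 507 − 7×18.5 = 377.5): to p=0 gives 110 → no gain ✓; to p=5.1 gives 279 − 7×5.1 = 243.3 → no gain ✓.
6 of the 6 constraints hold; this profile is a separating equilibrium.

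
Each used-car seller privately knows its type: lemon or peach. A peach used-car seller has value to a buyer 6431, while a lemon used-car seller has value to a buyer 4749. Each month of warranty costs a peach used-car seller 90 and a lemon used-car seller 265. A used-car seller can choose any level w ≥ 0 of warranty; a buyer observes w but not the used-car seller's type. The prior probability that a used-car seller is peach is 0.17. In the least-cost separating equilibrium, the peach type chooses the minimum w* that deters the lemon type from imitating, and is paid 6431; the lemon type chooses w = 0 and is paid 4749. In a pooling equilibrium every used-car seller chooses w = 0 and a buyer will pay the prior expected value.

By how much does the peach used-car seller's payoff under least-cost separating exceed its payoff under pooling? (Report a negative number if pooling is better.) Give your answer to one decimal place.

Least-cost separating signal: w* solves 4749 = 6431 − 265·w*, so w* = (6431 − 4749)/265 ≈ 6.3472.
Peach type's separating payoff: 6431 − 90 × w* = 6431 − 90 × (6431 − 4749)/265 = 6431 − 151380/265 ≈ 5859.755.
Pooling payoff: 0.17 × 6431 + 0.83 × 4749 = 5034.94.
Difference: 5859.755 − 5034.94 = 824.815, i.e. 824.8 to one decimal place.
The peach type prefers to separate.

824.8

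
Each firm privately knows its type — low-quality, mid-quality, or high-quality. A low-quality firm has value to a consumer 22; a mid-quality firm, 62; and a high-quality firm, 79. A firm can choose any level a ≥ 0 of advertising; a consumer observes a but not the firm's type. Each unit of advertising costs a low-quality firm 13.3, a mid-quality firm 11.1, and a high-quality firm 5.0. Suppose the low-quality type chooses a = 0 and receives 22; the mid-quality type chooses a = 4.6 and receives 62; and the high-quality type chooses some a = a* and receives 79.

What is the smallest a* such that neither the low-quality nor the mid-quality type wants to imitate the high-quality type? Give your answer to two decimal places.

Low-quality type (on-path payoff 22) won't mimic when 22 ≥ 79 − 13.3·a*, i.e. a* ≥ 4.29.
Mid-quality type (on-path payoff 62 − 11.1×4.6 = 10.94) won't mimic when 10.94 ≥ 79 − 11.1·a*, i.e. a* ≥ 6.13.
Both must hold, so a* = max(4.29, 6.13) = 6.13. The mid-quality type's constraint binds.

6.13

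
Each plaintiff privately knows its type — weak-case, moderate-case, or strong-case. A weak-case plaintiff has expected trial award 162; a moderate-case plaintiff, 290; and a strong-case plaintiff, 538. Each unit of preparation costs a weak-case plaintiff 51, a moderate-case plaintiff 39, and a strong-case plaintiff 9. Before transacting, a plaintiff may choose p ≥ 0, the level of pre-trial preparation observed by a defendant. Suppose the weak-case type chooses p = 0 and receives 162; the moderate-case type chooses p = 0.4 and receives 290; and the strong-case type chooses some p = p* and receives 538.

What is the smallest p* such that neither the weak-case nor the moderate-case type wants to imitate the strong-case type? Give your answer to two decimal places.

7.37

Moderate-case type (on-path payoff 290 − 39×0.4 = 274.4) won't mimic when 274.4 ≥ 538 − 39·p*, i.e. p* ≥ 6.76.
Weak-case type (on-path payoff 162) won't mimic when 162 ≥ 538 − 51·p*, i.e. p* ≥ 7.37.
Both must hold, so p* = max(7.37, 6.76) = 7.37. The weak-case type's constraint binds.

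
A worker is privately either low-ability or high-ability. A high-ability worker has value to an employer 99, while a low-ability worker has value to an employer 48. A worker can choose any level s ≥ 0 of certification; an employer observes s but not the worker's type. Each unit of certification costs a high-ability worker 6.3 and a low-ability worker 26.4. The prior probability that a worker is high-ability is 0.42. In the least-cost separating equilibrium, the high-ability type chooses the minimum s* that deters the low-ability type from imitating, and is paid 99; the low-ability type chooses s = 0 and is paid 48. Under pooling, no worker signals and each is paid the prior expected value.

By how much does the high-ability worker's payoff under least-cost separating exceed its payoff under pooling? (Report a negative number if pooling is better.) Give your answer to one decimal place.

17.4

Least-cost separating signal: s* solves 48 = 99 − 26.4·s*, so s* = (99 − 48)/26.4 ≈ 1.9318.
High-ability type's separating payoff: 99 − 6.3 × s* = 99 − 6.3 × (99 − 48)/26.4 = 99 − 321.3/26.4 ≈ 86.830.
Pooling payoff: 0.42 × 99 + 0.58 × 48 = 69.42.
Difference: 86.830 − 69.42 = 17.41, i.e. 17.4 to one decimal place.
The high-ability type prefers to separate.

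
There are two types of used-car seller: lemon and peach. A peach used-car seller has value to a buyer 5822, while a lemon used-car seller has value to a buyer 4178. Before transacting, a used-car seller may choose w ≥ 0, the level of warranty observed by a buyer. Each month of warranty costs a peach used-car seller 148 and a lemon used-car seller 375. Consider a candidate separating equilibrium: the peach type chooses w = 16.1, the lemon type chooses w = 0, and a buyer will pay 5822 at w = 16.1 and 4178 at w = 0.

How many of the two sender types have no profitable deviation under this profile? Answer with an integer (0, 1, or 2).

1

Peach type: signal → 5822 − 148 × 16.1 = 3439.2; deviate to 0 → 4178. IC fails (3439.2 < 4178).
Lemon type: stay at 0 → 4178; mimic → 5822 − 375 × 16.1 = -215.5. IC holds (4178 ≥ -215.5).
1 of 2 constraints hold, so this profile is not an equilibrium.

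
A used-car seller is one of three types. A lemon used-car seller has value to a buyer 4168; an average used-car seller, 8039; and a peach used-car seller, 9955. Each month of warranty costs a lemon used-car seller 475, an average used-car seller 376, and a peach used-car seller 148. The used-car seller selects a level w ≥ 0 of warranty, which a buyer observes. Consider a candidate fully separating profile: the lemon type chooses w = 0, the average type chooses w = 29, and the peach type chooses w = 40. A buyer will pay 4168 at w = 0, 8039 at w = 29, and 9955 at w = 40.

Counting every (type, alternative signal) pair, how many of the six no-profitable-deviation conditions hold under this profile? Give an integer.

Lemon (own payoff 4168): to w=29 gives 8039 − 475×29 = -5736 → no gain ✓; to w=40 gives 9955 − 475×40 = -9045 → no gain ✓.
Peach (own payoff 9955 − 148×40 = 4035): to w=0 gives 4168 → profitable ✗; to w=29 gives 8039 − 148×29 = 3747 → no gain ✓.
Average (own payoff 8039 − 376×29 = -2865): to w=0 gives 4168 → profitable ✗; to w=40 gives 9955 − 376×40 = -5085 → no gain ✓.
4 of the 6 constraints hold; not an equilibrium.

4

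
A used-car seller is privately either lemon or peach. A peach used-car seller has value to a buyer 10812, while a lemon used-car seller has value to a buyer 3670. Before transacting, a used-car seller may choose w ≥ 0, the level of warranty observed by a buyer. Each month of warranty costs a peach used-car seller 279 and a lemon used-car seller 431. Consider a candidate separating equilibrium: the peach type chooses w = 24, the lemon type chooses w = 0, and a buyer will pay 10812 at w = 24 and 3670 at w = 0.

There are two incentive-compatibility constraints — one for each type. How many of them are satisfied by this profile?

2

Lemon type: stay at 0 → 3670; mimic → 10812 − 431 × 24 = 468. IC holds (3670 ≥ 468).
Peach type: signal → 10812 − 279 × 24 = 4116; deviate to 0 → 3670. IC holds (4116 ≥ 3670).
2 of 2 constraints hold, so this is a separating equilibrium.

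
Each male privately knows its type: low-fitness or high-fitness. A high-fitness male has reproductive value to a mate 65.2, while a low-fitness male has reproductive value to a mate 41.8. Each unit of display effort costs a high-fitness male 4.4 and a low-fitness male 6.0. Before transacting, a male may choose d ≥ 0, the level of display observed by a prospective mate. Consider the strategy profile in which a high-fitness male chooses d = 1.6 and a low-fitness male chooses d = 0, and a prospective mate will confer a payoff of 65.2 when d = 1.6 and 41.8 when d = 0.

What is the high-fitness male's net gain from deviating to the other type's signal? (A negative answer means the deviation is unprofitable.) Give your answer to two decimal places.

Playing d = 1.6 the high-fitness male receives 65.2 − 4.4 × 1.6 = 58.16.
Deviating to d = 0 yields 41.8 instead.
Gain from deviating: 41.8 − 58.16 = -16.36.
The gain is negative, so the high-fitness type's incentive-compatibility constraint is satisfied.

-16.36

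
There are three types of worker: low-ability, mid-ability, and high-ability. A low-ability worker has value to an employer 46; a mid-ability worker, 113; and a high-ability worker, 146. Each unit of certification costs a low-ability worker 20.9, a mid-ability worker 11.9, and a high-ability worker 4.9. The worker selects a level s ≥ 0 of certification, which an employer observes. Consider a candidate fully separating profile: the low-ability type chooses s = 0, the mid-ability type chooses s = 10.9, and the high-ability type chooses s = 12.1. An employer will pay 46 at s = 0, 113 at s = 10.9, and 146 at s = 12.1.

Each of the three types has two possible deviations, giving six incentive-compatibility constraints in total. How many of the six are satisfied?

High-ability (own payoff 146 − 4.9×12.1 = 86.71): to s=0 gives 46 → no gain ✓; to s=10.9 gives 113 − 4.9×10.9 = 59.59 → no gain ✓.
Low-ability (own payoff 46): to s=10.9 gives 113 − 20.9×10.9 = -114.81 → no gain ✓; to s=12.1 gives 146 − 20.9×12.1 = -106.89 → no gain ✓.
Mid-ability (own payoff 113 − 11.9×10.9 = -16.71): to s=0 gives 46 → profitable ✗; to s=12.1 gives 146 − 11.9×12.1 = 2.01 → profitable ✗.
4 of the 6 constraints hold; not an equilibrium.

4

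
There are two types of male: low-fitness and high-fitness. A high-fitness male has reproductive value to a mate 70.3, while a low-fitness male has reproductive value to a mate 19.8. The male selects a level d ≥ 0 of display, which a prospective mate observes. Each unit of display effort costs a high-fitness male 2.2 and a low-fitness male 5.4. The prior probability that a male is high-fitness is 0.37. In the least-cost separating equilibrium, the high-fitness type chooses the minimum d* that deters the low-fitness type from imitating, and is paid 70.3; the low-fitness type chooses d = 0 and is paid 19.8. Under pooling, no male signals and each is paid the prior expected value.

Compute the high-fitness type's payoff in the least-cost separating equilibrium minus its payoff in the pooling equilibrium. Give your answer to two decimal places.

Least-cost separating signal: d* solves 19.8 = 70.3 − 5.4·d*, so d* = (70.3 − 19.8)/5.4 ≈ 9.3519.
High-fitness type's separating payoff: 70.3 − 2.2 × d* = 70.3 − 2.2 × (70.3 − 19.8)/5.4 = 70.3 − 111.1/5.4 ≈ 49.7259.
Pooling payoff: 0.37 × 70.3 + 0.63 × 19.8 = 38.485.
Difference: 49.7259 − 38.485 = 11.2409, i.e. 11.24 to two decimal places.
The high-fitness type prefers to separate.

11.24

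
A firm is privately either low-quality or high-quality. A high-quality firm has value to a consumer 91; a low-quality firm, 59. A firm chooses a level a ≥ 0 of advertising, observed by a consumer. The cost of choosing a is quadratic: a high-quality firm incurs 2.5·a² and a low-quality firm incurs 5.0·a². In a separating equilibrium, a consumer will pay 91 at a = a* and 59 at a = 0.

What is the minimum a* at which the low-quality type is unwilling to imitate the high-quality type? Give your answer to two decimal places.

2.53

The low-quality type at a = 0 receives 59; imitating at a* yields 91 − 5.0·a*².
Indifference: 59 = 91 − 5.0·a*², so a*² = (91 − 59) / 5.0 = 6.4.
a* = √6.4 ≈ 2.53.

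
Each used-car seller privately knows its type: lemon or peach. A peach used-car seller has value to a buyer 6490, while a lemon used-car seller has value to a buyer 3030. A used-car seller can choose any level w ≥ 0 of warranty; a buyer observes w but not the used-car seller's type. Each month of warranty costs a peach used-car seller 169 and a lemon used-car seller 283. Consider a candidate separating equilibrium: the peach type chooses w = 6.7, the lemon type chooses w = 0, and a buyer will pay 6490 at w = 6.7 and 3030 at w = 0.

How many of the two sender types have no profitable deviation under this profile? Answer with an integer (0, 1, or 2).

Peach type: signal → 6490 − 169 × 6.7 = 5357.7; deviate to 0 → 3030. IC holds (5357.7 ≥ 3030).
Lemon type: stay at 0 → 3030; mimic → 6490 − 283 × 6.7 = 4593.9. IC fails (3030 < 4593.9).
1 of 2 constraints hold, so this profile is not an equilibrium.

1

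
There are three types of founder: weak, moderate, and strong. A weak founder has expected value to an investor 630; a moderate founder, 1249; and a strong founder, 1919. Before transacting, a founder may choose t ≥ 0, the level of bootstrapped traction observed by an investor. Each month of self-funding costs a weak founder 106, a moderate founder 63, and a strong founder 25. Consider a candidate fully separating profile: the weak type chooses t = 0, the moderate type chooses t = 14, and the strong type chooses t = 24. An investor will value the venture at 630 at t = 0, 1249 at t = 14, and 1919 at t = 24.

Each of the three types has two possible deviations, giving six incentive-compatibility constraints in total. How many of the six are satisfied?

4

Weak (own payoff 630): to t=14 gives 1249 − 106×14 = -235 → no gain ✓; to t=24 gives 1919 − 106×24 = -625 → no gain ✓.
Moderate (own payoff 1249 − 63×14 = 367): to t=0 gives 630 → profitable ✗; to t=24 gives 1919 − 63×24 = 407 → profitable ✗.
Strong (own payoff 1919 − 25×24 = 1319): to t=0 gives 630 → no gain ✓; to t=14 gives 1249 − 25×14 = 899 → no gain ✓.
4 of the 6 constraints hold; not an equilibrium.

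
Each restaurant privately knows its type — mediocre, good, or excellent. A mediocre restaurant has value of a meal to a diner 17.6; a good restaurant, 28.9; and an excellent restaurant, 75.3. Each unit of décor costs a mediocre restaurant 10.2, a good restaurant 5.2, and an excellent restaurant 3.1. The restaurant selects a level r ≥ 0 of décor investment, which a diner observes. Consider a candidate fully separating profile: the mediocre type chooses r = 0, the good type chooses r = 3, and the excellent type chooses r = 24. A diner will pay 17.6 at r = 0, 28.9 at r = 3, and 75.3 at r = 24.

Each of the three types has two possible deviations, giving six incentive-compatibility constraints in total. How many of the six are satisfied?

3

Mediocre (own payoff 17.6): to r=3 gives 28.9 − 10.2×3 = -1.7 → no gain ✓; to r=24 gives 75.3 − 10.2×24 = -169.5 → no gain ✓.
Excellent (own payoff 75.3 − 3.1×24 = 0.9): to r=0 gives 17.6 → profitable ✗; to r=3 gives 28.9 − 3.1×3 = 19.6 → profitable ✗.
Good (own payoff 28.9 − 5.2×3 = 13.3): to r=0 gives 17.6 → profitable ✗; to r=24 gives 75.3 − 5.2×24 = -49.5 → no gain ✓.
3 of the 6 constraints hold; not an equilibrium.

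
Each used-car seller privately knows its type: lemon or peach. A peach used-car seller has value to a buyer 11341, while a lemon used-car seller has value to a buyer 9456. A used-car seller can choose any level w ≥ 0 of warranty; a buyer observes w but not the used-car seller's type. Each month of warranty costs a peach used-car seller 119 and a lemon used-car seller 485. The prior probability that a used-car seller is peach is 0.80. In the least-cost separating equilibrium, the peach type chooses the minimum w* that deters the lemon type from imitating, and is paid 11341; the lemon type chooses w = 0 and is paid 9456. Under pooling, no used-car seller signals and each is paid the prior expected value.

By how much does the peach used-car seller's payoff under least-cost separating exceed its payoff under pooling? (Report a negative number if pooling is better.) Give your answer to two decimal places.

Least-cost separating signal: w* solves 9456 = 11341 − 485·w*, so w* = (11341 − 9456)/485 ≈ 3.8866.
Peach type's separating payoff: 11341 − 119 × w* = 11341 − 119 × (11341 − 9456)/485 = 11341 − 224315/485 ≈ 10878.4948.
Pooling payoff: 0.80 × 11341 + 0.20 × 9456 = 10964.
Difference: 10878.4948 − 10964 = -85.5052, i.e. -85.51 to two decimal places.
The peach type would prefer the pooling outcome.

-85.51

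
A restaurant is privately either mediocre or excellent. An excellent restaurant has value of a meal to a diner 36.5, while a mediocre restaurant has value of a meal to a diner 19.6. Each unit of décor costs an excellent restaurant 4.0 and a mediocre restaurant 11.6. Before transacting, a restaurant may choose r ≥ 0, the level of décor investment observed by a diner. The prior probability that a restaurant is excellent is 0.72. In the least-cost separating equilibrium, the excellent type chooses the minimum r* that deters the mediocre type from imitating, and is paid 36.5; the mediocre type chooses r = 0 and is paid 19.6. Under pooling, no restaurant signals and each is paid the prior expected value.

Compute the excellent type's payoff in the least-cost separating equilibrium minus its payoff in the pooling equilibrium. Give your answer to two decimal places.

Least-cost separating signal: r* solves 19.6 = 36.5 − 11.6·r*, so r* = (36.5 − 19.6)/11.6 ≈ 1.4569.
Excellent type's separating payoff: 36.5 − 4.0 × r* = 36.5 − 4.0 × (36.5 − 19.6)/11.6 = 36.5 − 67.6/11.6 ≈ 30.6724.
Pooling payoff: 0.72 × 36.5 + 0.28 × 19.6 = 31.768.
Difference: 30.6724 − 31.768 = -1.0956, i.e. -1.10 to two decimal places.
The excellent type would prefer the pooling outcome.

-1.10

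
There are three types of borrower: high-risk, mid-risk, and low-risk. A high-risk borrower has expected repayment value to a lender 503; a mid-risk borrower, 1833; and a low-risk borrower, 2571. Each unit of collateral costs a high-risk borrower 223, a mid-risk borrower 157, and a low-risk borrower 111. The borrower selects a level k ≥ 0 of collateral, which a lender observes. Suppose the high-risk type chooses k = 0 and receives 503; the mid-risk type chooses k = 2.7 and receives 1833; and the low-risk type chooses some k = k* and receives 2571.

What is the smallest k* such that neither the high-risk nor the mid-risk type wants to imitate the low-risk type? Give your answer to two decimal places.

High-risk type (on-path payoff 503) won't mimic when 503 ≥ 2571 − 223·k*, i.e. k* ≥ 9.27.
Mid-risk type (on-path payoff 1833 − 157×2.7 = 1409.1) won't mimic when 1409.1 ≥ 2571 − 157·k*, i.e. k* ≥ 7.40.
Both must hold, so k* = max(9.27, 7.40) = 9.27. The high-risk type's constraint binds.

9.27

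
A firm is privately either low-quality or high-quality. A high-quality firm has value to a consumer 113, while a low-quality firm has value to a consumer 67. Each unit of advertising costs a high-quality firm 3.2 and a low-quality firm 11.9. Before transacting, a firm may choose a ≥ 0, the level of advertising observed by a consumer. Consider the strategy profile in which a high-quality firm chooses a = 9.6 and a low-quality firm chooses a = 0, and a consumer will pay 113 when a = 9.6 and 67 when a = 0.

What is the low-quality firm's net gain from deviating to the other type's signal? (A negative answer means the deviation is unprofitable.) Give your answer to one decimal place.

-68.2

Playing a = 0 the low-quality firm receives 67.
Deviating to a = 9.6 brings payment 113 at cost 11.9 × 9.6 = 114.24, netting -1.24.
Gain from deviating: -1.24 − 67 = -68.24, i.e. -68.2 to one decimal place.
The gain is negative, so the low-quality type's incentive-compatibility constraint is satisfied.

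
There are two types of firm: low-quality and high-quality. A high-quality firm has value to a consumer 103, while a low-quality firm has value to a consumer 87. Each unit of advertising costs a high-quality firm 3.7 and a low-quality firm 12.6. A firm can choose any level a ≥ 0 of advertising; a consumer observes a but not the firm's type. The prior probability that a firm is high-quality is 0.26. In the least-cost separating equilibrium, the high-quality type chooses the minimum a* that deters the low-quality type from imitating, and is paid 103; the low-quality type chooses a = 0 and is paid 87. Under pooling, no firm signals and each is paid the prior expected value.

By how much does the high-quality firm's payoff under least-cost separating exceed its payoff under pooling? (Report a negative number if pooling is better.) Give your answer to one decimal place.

Least-cost separating signal: a* solves 87 = 103 − 12.6·a*, so a* = (103 − 87)/12.6 ≈ 1.2698.
High-quality type's separating payoff: 103 − 3.7 × a* = 103 − 3.7 × (103 − 87)/12.6 = 103 − 59.2/12.6 ≈ 98.302.
Pooling payoff: 0.26 × 103 + 0.74 × 87 = 91.16.
Difference: 98.302 − 91.16 = 7.142, i.e. 7.1 to one decimal place.
The high-quality type prefers to separate.

7.1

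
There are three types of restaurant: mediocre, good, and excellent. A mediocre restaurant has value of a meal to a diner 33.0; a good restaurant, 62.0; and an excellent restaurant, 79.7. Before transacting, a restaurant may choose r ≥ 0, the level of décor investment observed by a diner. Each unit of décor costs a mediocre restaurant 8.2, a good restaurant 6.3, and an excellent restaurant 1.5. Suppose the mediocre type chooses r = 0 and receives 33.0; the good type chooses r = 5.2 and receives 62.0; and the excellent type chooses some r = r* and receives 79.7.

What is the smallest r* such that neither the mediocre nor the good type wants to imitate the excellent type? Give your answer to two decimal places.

8.01

Mediocre type (on-path payoff 33.0) won't mimic when 33.0 ≥ 79.7 − 8.2·r*, i.e. r* ≥ 5.70.
Good type (on-path payoff 62.0 − 6.3×5.2 = 29.24) won't mimic when 29.24 ≥ 79.7 − 6.3·r*, i.e. r* ≥ 8.01.
Both must hold, so r* = max(5.70, 8.01) = 8.01. The good type's constraint binds.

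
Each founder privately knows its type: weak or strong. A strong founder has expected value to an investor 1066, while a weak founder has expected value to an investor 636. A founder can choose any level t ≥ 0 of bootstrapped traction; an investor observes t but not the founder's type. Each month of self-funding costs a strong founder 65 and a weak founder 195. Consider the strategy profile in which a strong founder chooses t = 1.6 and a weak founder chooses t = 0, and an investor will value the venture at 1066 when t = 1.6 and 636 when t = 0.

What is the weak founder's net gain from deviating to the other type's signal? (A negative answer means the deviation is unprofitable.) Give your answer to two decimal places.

118.00

Playing t = 0 the weak founder receives 636.
Deviating to t = 1.6 brings payment 1066 at cost 195 × 1.6 = 312, netting 754.
Gain from deviating: 754 − 636 = 118.00.
The gain is positive, so the weak type's incentive-compatibility constraint is violated — this profile is not a separating equilibrium.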